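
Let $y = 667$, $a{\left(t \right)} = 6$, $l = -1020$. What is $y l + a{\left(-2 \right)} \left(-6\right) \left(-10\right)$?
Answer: $-679980$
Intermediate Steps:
$y l + a{\left(-2 \right)} \left(-6\right) \left(-10\right) = 667 \left(-1020\right) + 6 \left(-6\right) \left(-10\right) = -680340 - -360 = -680340 + 360 = -679980$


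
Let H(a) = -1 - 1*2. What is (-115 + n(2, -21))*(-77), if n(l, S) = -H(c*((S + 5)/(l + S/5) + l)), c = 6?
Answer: 8624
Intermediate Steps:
H(a) = -3 (H(a) = -1 - 2 = -3)
n(l, S) = 3 (n(l, S) = -1*(-3) = 3)
(-115 + n(2, -21))*(-77) = (-115 + 3)*(-77) = -112*(-77) = 8624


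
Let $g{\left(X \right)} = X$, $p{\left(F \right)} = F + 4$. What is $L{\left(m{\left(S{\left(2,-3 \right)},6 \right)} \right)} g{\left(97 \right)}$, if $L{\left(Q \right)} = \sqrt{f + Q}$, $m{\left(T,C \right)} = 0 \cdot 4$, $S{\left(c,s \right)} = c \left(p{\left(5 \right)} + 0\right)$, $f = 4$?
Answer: $194$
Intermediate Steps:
$p{\left(F \right)} = 4 + F$
$S{\left(c,s \right)} = 9 c$ ($S{\left(c,s \right)} = c \left(\left(4 + 5\right) + 0\right) = c \left(9 + 0\right) = c 9 = 9 c$)
$m{\left(T,C \right)} = 0$
$L{\left(Q \right)} = \sqrt{4 + Q}$
$L{\left(m{\left(S{\left(2,-3 \right)},6 \right)} \right)} g{\left(97 \right)} = \sqrt{4 + 0} \cdot 97 = \sqrt{4} \cdot 97 = 2 \cdot 97 = 194$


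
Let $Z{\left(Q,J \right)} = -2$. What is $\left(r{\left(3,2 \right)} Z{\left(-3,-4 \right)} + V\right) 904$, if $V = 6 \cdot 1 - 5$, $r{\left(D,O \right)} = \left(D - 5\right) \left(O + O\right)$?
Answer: $15368$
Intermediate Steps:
$r{\left(D,O \right)} = 2 O \left(-5 + D\right)$ ($r{\left(D,O \right)} = \left(-5 + D\right) 2 O = 2 O \left(-5 + D\right)$)
$V = 1$ ($V = 6 - 5 = 1$)
$\left(r{\left(3,2 \right)} Z{\left(-3,-4 \right)} + V\right) 904 = \left(2 \cdot 2 \left(-5 + 3\right) \left(-2\right) + 1\right) 904 = \left(2 \cdot 2 \left(-2\right) \left(-2\right) + 1\right) 904 = \left(\left(-8\right) \left(-2\right) + 1\right) 904 = \left(16 + 1\right) 904 = 17 \cdot 904 = 15368$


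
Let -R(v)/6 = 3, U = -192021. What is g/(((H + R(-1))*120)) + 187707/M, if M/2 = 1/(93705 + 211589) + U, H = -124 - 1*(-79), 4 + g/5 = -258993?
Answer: 15139821456660833/88637763069576 ≈ 170.81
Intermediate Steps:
g = -1294985 (g = -20 + 5*(-258993) = -20 - 1294965 = -1294985)
R(v) = -18 (R(v) = -6*3 = -18)
H = -45 (H = -124 + 79 = -45)
M = -58622859173/152647 (M = 2*(1/(93705 + 211589) - 192021) = 2*(1/305294 - 192021) = 2*(-58622859173/305294) = -58622859173/152647 ≈ -3.8404e+5)
g/(((H + R(-1))*120)) + 187707/M = -1294985*1/(120*(-45 - 18)) + 187707/(-58622859173/152647) = -1294985/((-63*120)) + 187707*(-152647/58622859173) = -1294985/(-7560) - 28652910429/58622859173 = -1294985*(-1/7560) - 28652910429/58622859173 = 258997/1512 - 28652910429/58622859173 = 15139821456660833/88637763069576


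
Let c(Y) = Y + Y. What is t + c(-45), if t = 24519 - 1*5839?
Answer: 18590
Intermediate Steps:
c(Y) = 2*Y
t = 18680 (t = 24519 - 5839 = 18680)
t + c(-45) = 18680 + 2*(-45) = 18680 - 90 = 18590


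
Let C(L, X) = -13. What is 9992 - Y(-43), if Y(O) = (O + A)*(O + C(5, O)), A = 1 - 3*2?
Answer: 7304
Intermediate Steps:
A = -5 (A = 1 - 6 = -5)
Y(O) = (-13 + O)*(-5 + O) (Y(O) = (O - 5)*(O - 13) = (-5 + O)*(-13 + O) = (-13 + O)*(-5 + O))
9992 - Y(-43) = 9992 - (65 + (-43)² - 18*(-43)) = 9992 - (65 + 1849 + 774) = 9992 - 1*2688 = 9992 - 2688 = 7304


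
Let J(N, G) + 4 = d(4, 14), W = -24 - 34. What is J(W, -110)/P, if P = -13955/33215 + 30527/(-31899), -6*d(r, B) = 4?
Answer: 1441531/425395 ≈ 3.3887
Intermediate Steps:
W = -58
d(r, B) = -⅔ (d(r, B) = -⅙*4 = -⅔)
J(N, G) = -14/3 (J(N, G) = -4 - ⅔ = -14/3)
P = -850790/617799 (P = -13955*1/33215 + 30527*(-1/31899) = -2791/6643 - 89/93 = -850790/617799 ≈ -1.3771)
J(W, -110)/P = -14/(3*(-850790/617799)) = -14/3*(-617799/850790) = 1441531/425395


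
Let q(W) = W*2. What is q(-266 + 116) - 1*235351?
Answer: -235651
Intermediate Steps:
q(W) = 2*W
q(-266 + 116) - 1*235351 = 2*(-266 + 116) - 1*235351 = 2*(-150) - 235351 = -300 - 235351 = -235651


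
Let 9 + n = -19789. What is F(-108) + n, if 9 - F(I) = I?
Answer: -19681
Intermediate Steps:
n = -19798 (n = -9 - 19789 = -19798)
F(I) = 9 - I
F(-108) + n = (9 - 1*(-108)) - 19798 = (9 + 108) - 19798 = 117 - 19798 = -19681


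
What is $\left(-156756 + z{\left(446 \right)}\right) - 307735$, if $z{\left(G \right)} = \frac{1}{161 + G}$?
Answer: $- \frac{281946036}{607} \approx -4.6449 \cdot 10^{5}$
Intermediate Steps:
$\left(-156756 + z{\left(446 \right)}\right) - 307735 = \left(-156756 + \frac{1}{161 + 446}\right) - 307735 = \left(-156756 + \frac{1}{607}\right) - 307735 = - \frac{95150891}{607} - 307735 = - \frac{281946036}{607}$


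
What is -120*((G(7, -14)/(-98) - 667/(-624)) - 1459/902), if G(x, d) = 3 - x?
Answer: 35011555/574574 ≈ 60.935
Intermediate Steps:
-120*((G(7, -14)/(-98) - 667/(-624)) - 1459/902) = -120*(((3 - 1*7)/(-98) - 667/(-624)) - 1459/902) = -120*(((3 - 7)*(-1/98) - 667*(-1/624)) - 1459*1/902) = -120*((-4*(-1/98) + 667/624) - 1459/902) = -120*((2/49 + 667/624) - 1459/902) = -120*(33931/30576 - 1459/902) = -120*(-7002311/13789776) = 35011555/574574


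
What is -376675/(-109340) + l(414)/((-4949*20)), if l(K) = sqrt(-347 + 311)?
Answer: 75335/21868 - 3*I/49490 ≈ 3.445 - 6.0618e-5*I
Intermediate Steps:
l(K) = 6*I (l(K) = sqrt(-36) = 6*I)
-376675/(-109340) + l(414)/((-4949*20)) = -376675/(-109340) + (6*I)/((-4949*20)) = -376675*(-1/109340) + (6*I)/(-98980) = 75335/21868 + (6*I)*(-1/98980) = 75335/21868 - 3*I/49490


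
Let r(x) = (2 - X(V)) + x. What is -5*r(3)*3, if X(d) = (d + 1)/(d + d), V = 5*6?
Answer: -269/4 ≈ -67.250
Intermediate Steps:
V = 30
X(d) = (1 + d)/(2*d) (X(d) = (1 + d)/((2*d)) = (1 + d)*(1/(2*d)) = (1 + d)/(2*d))
r(x) = 89/60 + x (r(x) = (2 - (1 + 30)/(2*30)) + x = (2 - 31/(2*30)) + x = (2 - 1*31/60) + x = (2 - 31/60) + x = 89/60 + x)
-5*r(3)*3 = -5*(89/60 + 3)*3 = -5*269/60*3 = -269/12*3 = -269/4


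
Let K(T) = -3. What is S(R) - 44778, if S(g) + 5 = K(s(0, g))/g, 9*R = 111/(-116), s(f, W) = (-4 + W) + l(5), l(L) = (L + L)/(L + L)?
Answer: -1655927/37 ≈ -44755.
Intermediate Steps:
l(L) = 1 (l(L) = (2*L)/((2*L)) = (2*L)*(1/(2*L)) = 1)
s(f, W) = -3 + W (s(f, W) = (-4 + W) + 1 = -3 + W)
R = -37/348 (R = (111/(-116))/9 = (111*(-1/116))/9 = (1/9)*(-111/116) = -37/348 ≈ -0.10632)
S(g) = -5 - 3/g
S(R) - 44778 = (-5 - 3/(-37/348)) - 44778 = (-5 - 3*(-348/37)) - 44778 = (-5 + 1044/37) - 44778 = 859/37 - 44778 = -1655927/37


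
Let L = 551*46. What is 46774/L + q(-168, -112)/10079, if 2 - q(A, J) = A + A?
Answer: 240001047/127731167 ≈ 1.8790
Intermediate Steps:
L = 25346
q(A, J) = 2 - 2*A (q(A, J) = 2 - (A + A) = 2 - 2*A)
46774/L + q(-168, -112)/10079 = 46774/25346 + (2 - 2*(-168))/10079 = 46774*(1/25346) + (2 + 336)*(1/10079) = 23387/12673 + 338*(1/10079) = 23387/12673 + 338/10079 = 240001047/127731167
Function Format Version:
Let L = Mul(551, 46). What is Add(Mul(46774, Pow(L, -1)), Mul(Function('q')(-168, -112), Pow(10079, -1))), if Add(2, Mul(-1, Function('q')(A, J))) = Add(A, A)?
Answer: Rational(240001047, 127731167) ≈ 1.8790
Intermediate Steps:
L = 25346
Function('q')(A, J) = Add(2, Mul(-2, A)) (Function('q')(A, J) = Add(2, Mul(-1, Add(A, A))) = Add(2, Mul(-1, Mul(2, A))) = Add(2, Mul(-2, A)))
Add(Mul(46774, Pow(L, -1)), Mul(Function('q')(-168, -112), Pow(10079, -1))) = Add(Mul(46774, Pow(25346, -1)), Mul(Add(2, Mul(-2, -168)), Pow(10079, -1))) = Add(Mul(46774, Rational(1, 25346)), Mul(Add(2, 336), Rational(1, 10079))) = Add(Rational(23387, 12673), Mul(338, Rational(1, 10079))) = Add(Rational(23387, 12673), Rational(338, 10079)) = Rational(240001047, 127731167)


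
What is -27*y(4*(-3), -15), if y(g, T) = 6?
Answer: -162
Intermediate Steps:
-27*y(4*(-3), -15) = -27*6 = -162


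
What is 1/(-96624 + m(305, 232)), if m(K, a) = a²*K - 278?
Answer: 1/16319418 ≈ 6.1277e-8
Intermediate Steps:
m(K, a) = -278 + K*a² (m(K, a) = K*a² - 278 = -278 + K*a²)
1/(-96624 + m(305, 232)) = 1/(-96624 + (-278 + 305*232²)) = 1/(-96624 + (-278 + 305*53824)) = 1/(-96624 + (-278 + 16416320)) = 1/(-96624 + 16416042) = 1/16319418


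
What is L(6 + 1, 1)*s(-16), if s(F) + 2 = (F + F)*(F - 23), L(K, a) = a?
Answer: 1246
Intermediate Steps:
s(F) = -2 + 2*F*(-23 + F) (s(F) = -2 + (F + F)*(F - 23) = -2 + (2*F)*(-23 + F) = -2 + 2*F*(-23 + F))
L(6 + 1, 1)*s(-16) = 1*(-2 - 46*(-16) + 2*(-16)²) = 1*(-2 + 736 + 2*256) = 1*(-2 + 736 + 512) = 1*1246 = 1246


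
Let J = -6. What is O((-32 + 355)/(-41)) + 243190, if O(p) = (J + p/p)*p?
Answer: 9972405/41 ≈ 2.4323e+5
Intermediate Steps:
O(p) = -5*p (O(p) = (-6 + p/p)*p = (-6 + 1)*p = -5*p)
O((-32 + 355)/(-41)) + 243190 = -5*(-32 + 355)/(-41) + 243190 = -1615*(-1)/41 + 243190 = -5*(-323/41) + 243190 = 1615/41 + 243190 = 9972405/41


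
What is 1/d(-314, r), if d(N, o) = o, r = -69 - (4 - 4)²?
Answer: -1/69 ≈ -0.014493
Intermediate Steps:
r = -69 (r = -69 - 1*0² = -69 - 1*0 = -69 + 0 = -69)
1/d(-314, r) = 1/(-69) = -1/69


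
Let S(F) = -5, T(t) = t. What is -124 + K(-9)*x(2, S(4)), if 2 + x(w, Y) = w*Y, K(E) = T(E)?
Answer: -16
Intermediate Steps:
K(E) = E
x(w, Y) = -2 + Y*w (x(w, Y) = -2 + w*Y = -2 + Y*w)
-124 + K(-9)*x(2, S(4)) = -124 - 9*(-2 - 5*2) = -124 - 9*(-2 - 10) = -124 - 9*(-12) = -124 + 108 = -16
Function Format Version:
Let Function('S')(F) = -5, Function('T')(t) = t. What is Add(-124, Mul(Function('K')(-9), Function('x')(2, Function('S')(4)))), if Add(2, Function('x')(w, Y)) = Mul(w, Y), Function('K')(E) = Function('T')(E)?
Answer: -16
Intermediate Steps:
Function('K')(E) = E
Function('x')(w, Y) = Add(-2, Mul(Y, w)) (Function('x')(w, Y) = Add(-2, Mul(w, Y)) = Add(-2, Mul(Y, w)))
Add(-124, Mul(Function('K')(-9), Function('x')(2, Function('S')(4)))) = Add(-124, Mul(-9, Add(-2, Mul(-5, 2)))) = Add(-124, Mul(-9, Add(-2, -10))) = Add(-124, Mul(-9, -12)) = Add(-124, 108) = -16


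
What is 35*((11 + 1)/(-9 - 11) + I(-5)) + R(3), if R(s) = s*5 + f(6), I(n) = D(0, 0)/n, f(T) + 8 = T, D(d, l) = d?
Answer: -8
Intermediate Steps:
f(T) = -8 + T
I(n) = 0 (I(n) = 0/n = 0)
R(s) = -2 + 5*s (R(s) = s*5 + (-8 + 6) = 5*s - 2 = -2 + 5*s)
35*((11 + 1)/(-9 - 11) + I(-5)) + R(3) = 35*((11 + 1)/(-9 - 11) + 0) + (-2 + 5*3) = 35*(12/(-20) + 0) + (-2 + 15) = 35*(12*(-1/20) + 0) + 13 = 35*(-⅗ + 0) + 13 = 35*(-⅗) + 13 = -21 + 13 = -8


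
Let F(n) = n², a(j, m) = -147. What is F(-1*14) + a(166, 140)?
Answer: 49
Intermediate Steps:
F(-1*14) + a(166, 140) = (-1*14)² - 147 = (-14)² - 147 = 196 - 147 = 49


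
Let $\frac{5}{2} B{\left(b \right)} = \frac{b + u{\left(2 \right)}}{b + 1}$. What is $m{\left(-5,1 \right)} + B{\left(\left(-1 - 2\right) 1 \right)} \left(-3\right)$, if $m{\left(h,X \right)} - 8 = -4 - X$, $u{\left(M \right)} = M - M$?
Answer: $\frac{6}{5} \approx 1.2$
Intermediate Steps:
$u{\left(M \right)} = 0$
$m{\left(h,X \right)} = 4 - X$ ($m{\left(h,X \right)} = 8 - \left(4 + X\right) = 4 - X$)
$B{\left(b \right)} = \frac{2 b}{5 \left(1 + b\right)}$ ($B{\left(b \right)} = \frac{2 \frac{b + 0}{b + 1}}{5} = \frac{2 \frac{b}{1 + b}}{5} = \frac{2 b}{5 \left(1 + b\right)}$)
$m{\left(-5,1 \right)} + B{\left(\left(-1 - 2\right) 1 \right)} \left(-3\right) = \left(4 - 1\right) + \frac{2 \left(-1 - 2\right) 1}{5 \left(1 + \left(-1 - 2\right) 1\right)} \left(-3\right) = \left(4 - 1\right) + \frac{2 \left(\left(-3\right) 1\right)}{5 \left(1 - 3\right)} \left(-3\right) = 3 + \frac{2}{5} \left(-3\right) \frac{1}{1 - 3} \left(-3\right) = 3 + \frac{2}{5} \left(-3\right) \frac{1}{-2} \left(-3\right) = 3 + \frac{2}{5} \left(-3\right) \left(- \frac{1}{2}\right) \left(-3\right) = 3 + \frac{3}{5} \left(-3\right) = 3 - \frac{9}{5} = \frac{6}{5}$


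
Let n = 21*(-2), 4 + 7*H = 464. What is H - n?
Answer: 754/7 ≈ 107.71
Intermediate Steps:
H = 460/7 (H = -4/7 + (⅐)*464 = -4/7 + 464/7 = 460/7 ≈ 65.714)
n = -42
H - n = 460/7 - 1*(-42) = 460/7 + 42 = 754/7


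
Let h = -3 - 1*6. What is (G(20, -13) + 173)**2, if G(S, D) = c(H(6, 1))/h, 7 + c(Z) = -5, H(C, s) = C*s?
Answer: 273529/9 ≈ 30392.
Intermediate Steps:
h = -9 (h = -3 - 6 = -9)
c(Z) = -12 (c(Z) = -7 - 5 = -12)
G(S, D) = 4/3 (G(S, D) = -12/(-9) = -12*(-1/9) = 4/3)
(G(20, -13) + 173)**2 = (4/3 + 173)**2 = (523/3)**2 = 273529/9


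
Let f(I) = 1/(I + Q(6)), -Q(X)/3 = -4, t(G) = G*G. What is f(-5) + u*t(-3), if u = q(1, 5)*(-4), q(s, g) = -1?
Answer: 253/7 ≈ 36.143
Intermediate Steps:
t(G) = G²
u = 4 (u = -1*(-4) = 4)
Q(X) = 12 (Q(X) = -3*(-4) = 12)
f(I) = 1/(12 + I) (f(I) = 1/(I + 12) = 1/(12 + I))
f(-5) + u*t(-3) = 1/(12 - 5) + 4*(-3)² = 1/7 + 4*9 = ⅐ + 36 = 253/7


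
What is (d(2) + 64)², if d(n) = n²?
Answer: 4624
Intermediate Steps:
(d(2) + 64)² = (2² + 64)² = (4 + 64)² = 68² = 4624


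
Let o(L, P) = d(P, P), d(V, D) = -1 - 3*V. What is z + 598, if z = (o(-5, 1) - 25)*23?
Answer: -69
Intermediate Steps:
o(L, P) = -1 - 3*P
z = -667 (z = ((-1 - 3*1) - 25)*23 = ((-1 - 3) - 25)*23 = (-4 - 25)*23 = -29*23 = -667)
z + 598 = -667 + 598 = -69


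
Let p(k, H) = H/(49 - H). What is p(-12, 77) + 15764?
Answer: 63045/4 ≈ 15761.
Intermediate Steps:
p(-12, 77) + 15764 = -1*77/(-49 + 77) + 15764 = -1*77/28 + 15764 = -1*77*1/28 + 15764 = -11/4 + 15764 = 63045/4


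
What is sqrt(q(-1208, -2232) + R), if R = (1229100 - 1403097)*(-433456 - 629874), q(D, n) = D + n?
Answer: sqrt(185016226570) ≈ 4.3014e+5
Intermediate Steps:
R = 185016230010 (R = -173997*(-1063330) = 185016230010)
sqrt(q(-1208, -2232) + R) = sqrt((-1208 - 2232) + 185016230010) = sqrt(-3440 + 185016230010) = sqrt(185016226570)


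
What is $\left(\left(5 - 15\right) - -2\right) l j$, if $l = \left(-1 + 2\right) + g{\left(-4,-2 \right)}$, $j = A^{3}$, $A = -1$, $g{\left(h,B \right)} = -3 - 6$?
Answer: $-64$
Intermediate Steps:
$g{\left(h,B \right)} = -9$ ($g{\left(h,B \right)} = -3 - 6 = -9$)
$j = -1$ ($j = \left(-1\right)^{3} = -1$)
$l = -8$ ($l = \left(-1 + 2\right) - 9 = 1 - 9 = -8$)
$\left(\left(5 - 15\right) - -2\right) l j = \left(\left(5 - 15\right) - -2\right) \left(-8\right) \left(-1\right) = \left(\left(5 - 15\right) + \left(-1 + 3\right)\right) \left(-8\right) \left(-1\right) = \left(-10 + 2\right) \left(-8\right) \left(-1\right) = \left(-8\right) \left(-8\right) \left(-1\right) = 64 \left(-1\right) = -64$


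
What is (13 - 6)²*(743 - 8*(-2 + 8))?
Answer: 34055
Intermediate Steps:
(13 - 6)²*(743 - 8*(-2 + 8)) = 7²*(743 - 8*6) = 49*(743 - 48) = 49*695 = 34055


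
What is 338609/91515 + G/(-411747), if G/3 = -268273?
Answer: 71024750236/12560342235 ≈ 5.6547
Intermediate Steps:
G = -804819 (G = 3*(-268273) = -804819)
338609/91515 + G/(-411747) = 338609/91515 - 804819/(-411747) = 338609*(1/91515) - 804819*(-1/411747) = 338609/91515 + 268273/137249 = 71024750236/12560342235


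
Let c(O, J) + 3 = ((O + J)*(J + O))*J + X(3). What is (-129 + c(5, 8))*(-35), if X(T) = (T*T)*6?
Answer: -44590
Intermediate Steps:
X(T) = 6*T² (X(T) = T²*6 = 6*T²)
c(O, J) = 51 + J*(J + O)² (c(O, J) = -3 + (((O + J)*(J + O))*J + 6*3²) = -3 + (((J + O)*(J + O))*J + 6*9) = -3 + ((J + O)²*J + 54) = -3 + (J*(J + O)² + 54) = -3 + (54 + J*(J + O)²) = 51 + J*(J + O)²)
(-129 + c(5, 8))*(-35) = (-129 + (51 + 8*(8 + 5)²))*(-35) = (-129 + (51 + 8*13²))*(-35) = (-129 + (51 + 8*169))*(-35) = (-129 + (51 + 1352))*(-35) = (-129 + 1403)*(-35) = 1274*(-35) = -44590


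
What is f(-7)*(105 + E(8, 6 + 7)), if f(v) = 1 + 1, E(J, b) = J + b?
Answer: 252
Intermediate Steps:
f(v) = 2
f(-7)*(105 + E(8, 6 + 7)) = 2*(105 + (8 + (6 + 7))) = 2*(105 + (8 + 13)) = 2*(105 + 21) = 2*126 = 252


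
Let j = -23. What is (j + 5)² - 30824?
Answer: -30500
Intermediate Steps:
(j + 5)² - 30824 = (-23 + 5)² - 30824 = (-18)² - 30824 = 324 - 30824 = -30500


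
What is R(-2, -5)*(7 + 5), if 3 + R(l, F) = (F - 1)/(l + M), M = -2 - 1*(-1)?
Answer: -12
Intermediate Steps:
M = -1 (M = -2 + 1 = -1)
R(l, F) = -3 + (-1 + F)/(-1 + l) (R(l, F) = -3 + (F - 1)/(l - 1) = -3 + (-1 + F)/(-1 + l))
R(-2, -5)*(7 + 5) = ((2 - 5 - 3*(-2))/(-1 - 2))*(7 + 5) = ((2 - 5 + 6)/(-3))*12 = -1/3*3*12 = -1*12 = -12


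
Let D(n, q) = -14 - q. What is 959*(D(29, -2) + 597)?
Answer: 561015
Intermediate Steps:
959*(D(29, -2) + 597) = 959*((-14 - 1*(-2)) + 597) = 959*((-14 + 2) + 597) = 959*(-12 + 597) = 959*585 = 561015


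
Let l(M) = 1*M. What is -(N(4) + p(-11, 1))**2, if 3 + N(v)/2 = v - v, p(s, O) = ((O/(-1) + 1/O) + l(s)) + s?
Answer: -784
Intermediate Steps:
l(M) = M
p(s, O) = 1/O - O + 2*s (p(s, O) = ((O/(-1) + 1/O) + s) + s = ((O*(-1) + 1/O) + s) + s = ((-O + 1/O) + s) + s = ((1/O - O) + s) + s = (s + 1/O - O) + s = 1/O - O + 2*s)
N(v) = -6 (N(v) = -6 + 2*(v - v) = -6 + 2*0 = -6 + 0 = -6)
-(N(4) + p(-11, 1))**2 = -(-6 + (1/1 - 1*1 + 2*(-11)))**2 = -(-6 + (1 - 1 - 22))**2 = -(-6 - 22)**2 = -1*(-28)**2 = -1*784 = -784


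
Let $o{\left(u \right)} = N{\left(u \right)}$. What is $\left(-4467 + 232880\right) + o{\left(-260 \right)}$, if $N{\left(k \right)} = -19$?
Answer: $228394$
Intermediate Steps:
$o{\left(u \right)} = -19$
$\left(-4467 + 232880\right) + o{\left(-260 \right)} = \left(-4467 + 232880\right) - 19 = 228413 - 19 = 228394$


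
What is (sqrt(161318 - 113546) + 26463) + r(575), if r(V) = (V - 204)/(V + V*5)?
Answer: 91297721/3450 + 6*sqrt(1327) ≈ 26682.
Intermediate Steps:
r(V) = (-204 + V)/(6*V) (r(V) = (-204 + V)/(V + 5*V) = (-204 + V)/((6*V)) = (-204 + V)*(1/(6*V)) = (-204 + V)/(6*V))
(sqrt(161318 - 113546) + 26463) + r(575) = (sqrt(161318 - 113546) + 26463) + (1/6)*(-204 + 575)/575 = (sqrt(47772) + 26463) + (1/6)*(1/575)*371 = (6*sqrt(1327) + 26463) + 371/3450 = (26463 + 6*sqrt(1327)) + 371/3450 = 91297721/3450 + 6*sqrt(1327)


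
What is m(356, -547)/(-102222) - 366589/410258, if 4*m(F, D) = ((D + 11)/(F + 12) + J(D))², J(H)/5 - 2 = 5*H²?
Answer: -24286953638022515647177/177479048344032 ≈ -1.3684e+8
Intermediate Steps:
J(H) = 10 + 25*H² (J(H) = 10 + 5*(5*H²) = 10 + 25*H²)
m(F, D) = (10 + 25*D² + (11 + D)/(12 + F))²/4 (m(F, D) = ((D + 11)/(F + 12) + (10 + 25*D²))²/4 = ((11 + D)/(12 + F) + (10 + 25*D²))²/4 = (10 + 25*D² + (11 + D)/(12 + F))²/4)
m(356, -547)/(-102222) - 366589/410258 = ((131 - 547 + 300*(-547)² + 5*356*(2 + 5*(-547)²))²/(4*(12 + 356)²))/(-102222) - 366589/410258 = ((¼)*(131 - 547 + 300*299209 + 5*356*(2 + 5*299209))²/368²)*(-1/102222) - 366589*1/410258 = ((¼)*(1/135424)*(131 - 547 + 89762700 + 5*356*(2 + 1496045))²)*(-1/102222) - 366589/410258 = ((¼)*(1/135424)*(131 - 547 + 89762700 + 5*356*1496047)²)*(-1/102222) - 366589/410258 = ((¼)*(1/135424)*(131 - 547 + 89762700 + 2662963660)²)*(-1/102222) - 366589/410258 = ((¼)*(1/135424)*2752725944²)*(-1/102222) - 366589/410258 = ((¼)*(1/135424)*7577500122770691136)*(-1/102222) - 366589/410258 = (118398439418292049/8464)*(-1/102222) - 366589/410258 = -118398439418292049/865207008 - 366589/410258 = -24286953638022515647177/177479048344032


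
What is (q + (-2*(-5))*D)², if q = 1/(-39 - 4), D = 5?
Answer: 4618201/1849 ≈ 2497.7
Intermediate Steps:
q = -1/43 (q = 1/(-43) = -1/43 ≈ -0.023256)
(q + (-2*(-5))*D)² = (-1/43 - 2*(-5)*5)² = (-1/43 + 10*5)² = (-1/43 + 50)² = (2149/43)² = 4618201/1849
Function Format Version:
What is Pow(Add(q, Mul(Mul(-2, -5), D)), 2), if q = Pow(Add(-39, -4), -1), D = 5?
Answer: Rational(4618201, 1849) ≈ 2497.7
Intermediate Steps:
q = Rational(-1, 43) (q = Pow(-43, -1) = Rational(-1, 43) ≈ -0.023256)
Pow(Add(q, Mul(Mul(-2, -5), D)), 2) = Pow(Add(Rational(-1, 43), Mul(Mul(-2, -5), 5)), 2) = Pow(Add(Rational(-1, 43), Mul(10, 5)), 2) = Pow(Add(Rational(-1, 43), 50), 2) = Pow(Rational(2149, 43), 2) = Rational(4618201, 1849)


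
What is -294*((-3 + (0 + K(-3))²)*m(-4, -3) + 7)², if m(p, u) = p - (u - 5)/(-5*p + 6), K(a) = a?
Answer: -11409846/169 ≈ -67514.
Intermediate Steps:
m(p, u) = p - (-5 + u)/(6 - 5*p)
-294*((-3 + (0 + K(-3))²)*m(-4, -3) + 7)² = -294*((-3 + (0 - 3)²)*((-5 - 3 - 6*(-4) + 5*(-4)²)/(-6 + 5*(-4))) + 7)² = -294*((-3 + (-3)²)*((-5 - 3 + 24 + 5*16)/(-6 - 20)) + 7)² = -294*((-3 + 9)*((-5 - 3 + 24 + 80)/(-26)) + 7)² = -294*(6*(-1/26*96) + 7)² = -294*(6*(-48/13) + 7)² = -294*(-288/13 + 7)² = -294*(-197/13)² = -294*38809/169 = -11409846/169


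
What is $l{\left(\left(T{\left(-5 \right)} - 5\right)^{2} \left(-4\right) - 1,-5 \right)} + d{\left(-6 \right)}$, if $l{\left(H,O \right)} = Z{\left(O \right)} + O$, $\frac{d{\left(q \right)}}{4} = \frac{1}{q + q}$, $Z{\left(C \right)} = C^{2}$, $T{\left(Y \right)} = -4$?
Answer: $\frac{59}{3} \approx 19.667$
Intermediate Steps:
$d{\left(q \right)} = \frac{2}{q}$ ($d{\left(q \right)} = \frac{4}{q + q} = \frac{4}{2 q} = 4 \frac{1}{2 q} = \frac{2}{q}$)
$l{\left(H,O \right)} = O + O^{2}$ ($l{\left(H,O \right)} = O^{2} + O = O + O^{2}$)
$l{\left(\left(T{\left(-5 \right)} - 5\right)^{2} \left(-4\right) - 1,-5 \right)} + d{\left(-6 \right)} = - 5 \left(1 - 5\right) + \frac{2}{-6} = \left(-5\right) \left(-4\right) + 2 \left(- \frac{1}{6}\right) = 20 - \frac{1}{3} = \frac{59}{3}$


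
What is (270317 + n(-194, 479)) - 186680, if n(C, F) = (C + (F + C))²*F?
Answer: 4050236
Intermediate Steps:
n(C, F) = F*(F + 2*C)² (n(C, F) = (C + (C + F))²*F = (F + 2*C)²*F = F*(F + 2*C)²)
(270317 + n(-194, 479)) - 186680 = (270317 + 479*(479 + 2*(-194))²) - 186680 = (270317 + 479*(479 - 388)²) - 186680 = (270317 + 479*91²) - 186680 = (270317 + 479*8281) - 186680 = (270317 + 3966599) - 186680 = 4236916 - 186680 = 4050236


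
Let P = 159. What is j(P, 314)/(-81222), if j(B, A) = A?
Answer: -157/40611 ≈ -0.0038659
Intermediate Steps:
j(P, 314)/(-81222) = 314/(-81222) = 314*(-1/81222) = -157/40611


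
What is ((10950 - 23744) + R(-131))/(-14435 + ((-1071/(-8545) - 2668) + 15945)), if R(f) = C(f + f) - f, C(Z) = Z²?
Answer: -478357645/9894039 ≈ -48.348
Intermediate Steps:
R(f) = -f + 4*f² (R(f) = (f + f)² - f = (2*f)² - f = 4*f² - f = -f + 4*f²)
((10950 - 23744) + R(-131))/(-14435 + ((-1071/(-8545) - 2668) + 15945)) = ((10950 - 23744) - 131*(-1 + 4*(-131)))/(-14435 + ((-1071/(-8545) - 2668) + 15945)) = (-12794 - 131*(-1 - 524))/(-14435 + ((-1071*(-1/8545) - 2668) + 15945)) = (-12794 - 131*(-525))/(-14435 + ((1071/8545 - 2668) + 15945)) = (-12794 + 68775)/(-14435 + (-22796989/8545 + 15945)) = 55981/(-14435 + 113453036/8545) = 55981/(-9894039/8545) = 55981*(-8545/9894039) = -478357645/9894039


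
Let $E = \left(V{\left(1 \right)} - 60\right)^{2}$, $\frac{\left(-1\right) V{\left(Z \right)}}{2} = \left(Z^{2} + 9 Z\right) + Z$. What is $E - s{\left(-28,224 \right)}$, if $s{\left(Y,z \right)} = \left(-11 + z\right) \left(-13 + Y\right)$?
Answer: $15457$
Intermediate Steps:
$V{\left(Z \right)} = - 20 Z - 2 Z^{2}$ ($V{\left(Z \right)} = - 2 \left(\left(Z^{2} + 9 Z\right) + Z\right) = - 2 \left(Z^{2} + 10 Z\right) = - 20 Z - 2 Z^{2}$)
$s{\left(Y,z \right)} = \left(-13 + Y\right) \left(-11 + z\right)$
$E = 6724$ ($E = \left(\left(-2\right) 1 \left(10 + 1\right) - 60\right)^{2} = \left(\left(-2\right) 1 \cdot 11 - 60\right)^{2} = \left(-22 - 60\right)^{2} = \left(-82\right)^{2} = 6724$)
$E - s{\left(-28,224 \right)} = 6724 - \left(143 - 2912 - -308 - 6272\right) = 6724 - \left(143 - 2912 + 308 - 6272\right) = 6724 - -8733 = 6724 + 8733 = 15457$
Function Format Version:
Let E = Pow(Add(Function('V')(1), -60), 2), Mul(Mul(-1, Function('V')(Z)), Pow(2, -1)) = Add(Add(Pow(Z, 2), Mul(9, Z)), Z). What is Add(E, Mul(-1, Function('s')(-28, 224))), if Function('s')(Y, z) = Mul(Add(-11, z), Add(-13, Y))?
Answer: 15457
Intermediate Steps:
Function('V')(Z) = Add(Mul(-20, Z), Mul(-2, Pow(Z, 2))) (Function('V')(Z) = Mul(-2, Add(Add(Pow(Z, 2), Mul(9, Z)), Z)) = Mul(-2, Add(Pow(Z, 2), Mul(10, Z))) = Add(Mul(-20, Z), Mul(-2, Pow(Z, 2))))
Function('s')(Y, z) = Mul(Add(-13, Y), Add(-11, z))
E = 6724 (E = Pow(Add(Mul(-2, 1, Add(10, 1)), -60), 2) = Pow(Add(Mul(-2, 1, 11), -60), 2) = Pow(Add(-22, -60), 2) = Pow(-82, 2) = 6724)
Add(E, Mul(-1, Function('s')(-28, 224))) = Add(6724, Mul(-1, Add(143, Mul(-13, 224), Mul(-11, -28), Mul(-28, 224)))) = Add(6724, Mul(-1, Add(143, -2912, 308, -6272))) = Add(6724, Mul(-1, -8733)) = Add(6724, 8733) = 15457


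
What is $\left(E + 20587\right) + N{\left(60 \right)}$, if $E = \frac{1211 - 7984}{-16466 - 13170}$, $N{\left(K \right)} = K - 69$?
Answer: $\frac{609856381}{29636} \approx 20578.0$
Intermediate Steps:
$N{\left(K \right)} = -69 + K$
$E = \frac{6773}{29636}$ ($E = - \frac{6773}{-29636} = \left(-6773\right) \left(- \frac{1}{29636}\right) = \frac{6773}{29636} \approx 0.22854$)
$\left(E + 20587\right) + N{\left(60 \right)} = \left(\frac{6773}{29636} + 20587\right) + \left(-69 + 60\right) = \frac{610123105}{29636} - 9 = \frac{609856381}{29636}$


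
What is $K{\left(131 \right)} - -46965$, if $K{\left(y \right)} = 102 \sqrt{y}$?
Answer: $46965 + 102 \sqrt{131} \approx 48132.0$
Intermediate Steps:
$K{\left(131 \right)} - -46965 = 102 \sqrt{131} - -46965 = 102 \sqrt{131} + 46965 = 46965 + 102 \sqrt{131}$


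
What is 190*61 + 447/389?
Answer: 4508957/389 ≈ 11591.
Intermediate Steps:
190*61 + 447/389 = 11590 + 447*(1/389) = 11590 + 447/389 = 4508957/389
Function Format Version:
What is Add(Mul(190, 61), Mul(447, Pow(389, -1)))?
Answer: Rational(4508957, 389) ≈ 11591.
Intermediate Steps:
Add(Mul(190, 61), Mul(447, Pow(389, -1))) = Add(11590, Mul(447, Rational(1, 389))) = Add(11590, Rational(447, 389)) = Rational(4508957, 389)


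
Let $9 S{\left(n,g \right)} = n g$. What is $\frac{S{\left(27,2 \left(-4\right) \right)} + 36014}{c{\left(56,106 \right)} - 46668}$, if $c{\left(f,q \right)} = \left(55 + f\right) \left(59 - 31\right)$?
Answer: $- \frac{3599}{4356} \approx -0.82622$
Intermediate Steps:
$c{\left(f,q \right)} = 1540 + 28 f$ ($c{\left(f,q \right)} = \left(55 + f\right) 28 = 1540 + 28 f$)
$S{\left(n,g \right)} = \frac{g n}{9}$ ($S{\left(n,g \right)} = \frac{n g}{9} = \frac{g n}{9}$)
$\frac{S{\left(27,2 \left(-4\right) \right)} + 36014}{c{\left(56,106 \right)} - 46668} = \frac{\frac{1}{9} \cdot 2 \left(-4\right) 27 + 36014}{\left(1540 + 28 \cdot 56\right) - 46668} = \frac{\frac{1}{9} \left(-8\right) 27 + 36014}{\left(1540 + 1568\right) - 46668} = \frac{-24 + 36014}{3108 - 46668} = \frac{35990}{-43560} = 35990 \left(- \frac{1}{43560}\right) = - \frac{3599}{4356}$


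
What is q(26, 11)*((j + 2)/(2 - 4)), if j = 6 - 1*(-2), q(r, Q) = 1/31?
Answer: -5/31 ≈ -0.16129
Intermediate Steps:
q(r, Q) = 1/31
j = 8 (j = 6 + 2 = 8)
q(26, 11)*((j + 2)/(2 - 4)) = ((8 + 2)/(2 - 4))/31 = (10/(-2))/31 = (10*(-1/2))/31 = (1/31)*(-5) = -5/31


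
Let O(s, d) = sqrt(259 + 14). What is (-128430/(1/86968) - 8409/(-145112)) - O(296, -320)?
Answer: -1620799496418471/145112 - sqrt(273) ≈ -1.1169e+10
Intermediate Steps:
O(s, d) = sqrt(273)
(-128430/(1/86968) - 8409/(-145112)) - O(296, -320) = (-128430/(1/86968) - 8409/(-145112)) - sqrt(273) = (-128430/1/86968 - 8409*(-1/145112)) - sqrt(273) = (-128430*86968 + 8409/145112) - sqrt(273) = (-11169300240 + 8409/145112) - sqrt(273) = -1620799496418471/145112 - sqrt(273)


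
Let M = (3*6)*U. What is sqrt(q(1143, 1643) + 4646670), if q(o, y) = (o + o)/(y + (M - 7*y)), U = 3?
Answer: 3*sqrt(1378489313774)/1634 ≈ 2155.6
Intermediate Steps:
M = 54 (M = (3*6)*3 = 18*3 = 54)
q(o, y) = 2*o/(54 - 6*y) (q(o, y) = (o + o)/(y + (54 - 7*y)) = (2*o)/(54 - 6*y) = 2*o/(54 - 6*y))
sqrt(q(1143, 1643) + 4646670) = sqrt(-1*1143/(-27 + 3*1643) + 4646670) = sqrt(-1*1143/(-27 + 4929) + 4646670) = sqrt(-1*1143/4902 + 4646670) = sqrt(-1*1143*1/4902 + 4646670) = sqrt(-381/1634 + 4646670) = sqrt(7592658399/1634) = 3*sqrt(1378489313774)/1634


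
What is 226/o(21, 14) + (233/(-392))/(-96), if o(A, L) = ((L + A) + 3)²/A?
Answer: 44734481/13585152 ≈ 3.2929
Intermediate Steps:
o(A, L) = (3 + A + L)²/A (o(A, L) = ((A + L) + 3)²/A = (3 + A + L)²/A)
226/o(21, 14) + (233/(-392))/(-96) = 226/(((3 + 21 + 14)²/21)) + (233/(-392))/(-96) = 226/(((1/21)*38²)) + (233*(-1/392))*(-1/96) = 226/(((1/21)*1444)) - 233/392*(-1/96) = 226/(1444/21) + 233/37632 = 226*(21/1444) + 233/37632 = 2373/722 + 233/37632 = 44734481/13585152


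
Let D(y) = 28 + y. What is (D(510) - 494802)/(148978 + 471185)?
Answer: -494264/620163 ≈ -0.79699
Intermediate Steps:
(D(510) - 494802)/(148978 + 471185) = ((28 + 510) - 494802)/(148978 + 471185) = (538 - 494802)/620163 = -494264*1/620163 = -494264/620163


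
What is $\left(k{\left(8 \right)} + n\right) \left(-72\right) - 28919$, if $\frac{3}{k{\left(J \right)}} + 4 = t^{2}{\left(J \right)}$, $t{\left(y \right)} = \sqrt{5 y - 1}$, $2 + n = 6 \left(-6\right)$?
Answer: $- \frac{916621}{35} \approx -26189.0$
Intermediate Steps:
$n = -38$ ($n = -2 + 6 \left(-6\right) = -2 - 36 = -38$)
$t{\left(y \right)} = \sqrt{-1 + 5 y}$
$k{\left(J \right)} = \frac{3}{-5 + 5 J}$ ($k{\left(J \right)} = \frac{3}{-4 + \left(\sqrt{-1 + 5 J}\right)^{2}} = \frac{3}{-4 + \left(-1 + 5 J\right)} = \frac{3}{-5 + 5 J}$)
$\left(k{\left(8 \right)} + n\right) \left(-72\right) - 28919 = \left(\frac{3}{5 \left(-1 + 8\right)} - 38\right) \left(-72\right) - 28919 = \left(\frac{3}{5 \cdot 7} - 38\right) \left(-72\right) - 28919 = \left(\frac{3}{5} \cdot \frac{1}{7} - 38\right) \left(-72\right) - 28919 = \left(\frac{3}{35} - 38\right) \left(-72\right) - 28919 = \left(- \frac{1327}{35}\right) \left(-72\right) - 28919 = \frac{95544}{35} - 28919 = - \frac{916621}{35}$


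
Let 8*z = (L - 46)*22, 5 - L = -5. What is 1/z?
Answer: -1/99 ≈ -0.010101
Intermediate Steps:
L = 10 (L = 5 - 1*(-5) = 5 + 5 = 10)
z = -99 (z = ((10 - 46)*22)/8 = (-36*22)/8 = (⅛)*(-792) = -99)
1/z = 1/(-99) = -1/99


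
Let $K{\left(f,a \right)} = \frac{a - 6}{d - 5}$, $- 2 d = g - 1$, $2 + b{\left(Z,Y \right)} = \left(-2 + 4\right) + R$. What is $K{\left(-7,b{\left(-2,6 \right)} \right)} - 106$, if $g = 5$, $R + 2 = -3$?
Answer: $- \frac{731}{7} \approx -104.43$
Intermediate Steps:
$R = -5$ ($R = -2 - 3 = -5$)
$b{\left(Z,Y \right)} = -5$ ($b{\left(Z,Y \right)} = -2 + \left(\left(-2 + 4\right) - 5\right) = -2 + \left(2 - 5\right) = -2 - 3 = -5$)
$d = -2$ ($d = - \frac{5 - 1}{2} = \left(- \frac{1}{2}\right) 4 = -2$)
$K{\left(f,a \right)} = \frac{6}{7} - \frac{a}{7}$ ($K{\left(f,a \right)} = \frac{a - 6}{-2 - 5} = \frac{-6 + a}{-7} = \left(-6 + a\right) \left(- \frac{1}{7}\right) = \frac{6}{7} - \frac{a}{7}$)
$K{\left(-7,b{\left(-2,6 \right)} \right)} - 106 = \left(\frac{6}{7} - - \frac{5}{7}\right) - 106 = \left(\frac{6}{7} + \frac{5}{7}\right) - 106 = \frac{11}{7} - 106 = - \frac{731}{7}$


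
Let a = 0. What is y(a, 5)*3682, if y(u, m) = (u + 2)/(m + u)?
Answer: 7364/5 ≈ 1472.8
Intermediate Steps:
y(u, m) = (2 + u)/(m + u)
y(a, 5)*3682 = ((2 + 0)/(5 + 0))*3682 = (2/5)*3682 = 7364/5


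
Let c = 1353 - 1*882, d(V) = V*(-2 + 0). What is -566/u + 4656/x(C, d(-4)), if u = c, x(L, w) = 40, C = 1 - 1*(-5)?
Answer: 271292/2355 ≈ 115.20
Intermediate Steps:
d(V) = -2*V (d(V) = V*(-2) = -2*V)
c = 471 (c = 1353 - 882 = 471)
C = 6 (C = 1 + 5 = 6)
u = 471
-566/u + 4656/x(C, d(-4)) = -566/471 + 4656/40 = -566*1/471 + 4656*(1/40) = -566/471 + 582/5 = 271292/2355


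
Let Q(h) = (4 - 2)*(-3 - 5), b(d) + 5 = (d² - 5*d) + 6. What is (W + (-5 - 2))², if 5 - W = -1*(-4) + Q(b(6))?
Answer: 100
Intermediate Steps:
b(d) = 1 + d² - 5*d (b(d) = -5 + ((d² - 5*d) + 6) = -5 + (6 + d² - 5*d) = 1 + d² - 5*d)
Q(h) = -16 (Q(h) = 2*(-8) = -16)
W = 17 (W = 5 - (-1*(-4) - 16) = 5 - (4 - 16) = 5 - 1*(-12) = 5 + 12 = 17)
(W + (-5 - 2))² = (17 + (-5 - 2))² = (17 - 7)² = 10² = 100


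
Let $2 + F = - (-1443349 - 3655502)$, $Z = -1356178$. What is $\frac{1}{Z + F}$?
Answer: $\frac{1}{3742671} \approx 2.6719 \cdot 10^{-7}$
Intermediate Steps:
$F = 5098849$ ($F = -2 - \left(-1443349 - 3655502\right) = -2 - -5098851 = -2 + 5098851 = 5098849$)
$\frac{1}{Z + F} = \frac{1}{-1356178 + 5098849} = \frac{1}{3742671}$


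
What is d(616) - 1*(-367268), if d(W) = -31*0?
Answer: 367268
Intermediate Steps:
d(W) = 0
d(616) - 1*(-367268) = 0 - 1*(-367268) = 0 + 367268 = 367268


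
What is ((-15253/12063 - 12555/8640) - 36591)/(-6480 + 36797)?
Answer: -28251520963/23405694144 ≈ -1.2070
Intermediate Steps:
((-15253/12063 - 12555/8640) - 36591)/(-6480 + 36797) = ((-15253*1/12063 - 12555*1/8640) - 36591)/30317 = ((-15253/12063 - 93/64) - 36591)*(1/30317) = (-2098051/772032 - 36591)*(1/30317) = -28251520963/772032*1/30317 = -28251520963/23405694144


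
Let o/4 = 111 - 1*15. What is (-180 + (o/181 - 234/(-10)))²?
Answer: 19544878809/819025 ≈ 23864.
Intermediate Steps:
o = 384 (o = 4*(111 - 1*15) = 4*(111 - 15) = 4*96 = 384)
(-180 + (o/181 - 234/(-10)))² = (-180 + (384/181 - 234/(-10)))² = (-180 + (384*(1/181) - 234*(-⅒)))² = (-180 + (384/181 + 117/5))² = (-180 + 23097/905)² = (-139803/905)² = 19544878809/819025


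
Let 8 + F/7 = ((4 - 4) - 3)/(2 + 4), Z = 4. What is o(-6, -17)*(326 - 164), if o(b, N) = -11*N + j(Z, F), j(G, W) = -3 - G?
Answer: 29160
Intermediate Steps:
F = -119/2 (F = -56 + 7*(((4 - 4) - 3)/(2 + 4)) = -56 + 7*((0 - 3)/6) = -56 + 7*(-3*1/6) = -56 + 7*(-1/2) = -56 - 7/2 = -119/2 ≈ -59.500)
o(b, N) = -7 - 11*N (o(b, N) = -11*N + (-3 - 1*4) = -11*N + (-3 - 4) = -11*N - 7 = -7 - 11*N)
o(-6, -17)*(326 - 164) = (-7 - 11*(-17))*(326 - 164) = (-7 + 187)*162 = 180*162 = 29160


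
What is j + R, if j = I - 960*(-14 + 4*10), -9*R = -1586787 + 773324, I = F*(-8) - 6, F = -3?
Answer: 588985/9 ≈ 65443.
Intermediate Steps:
I = 18 (I = -3*(-8) - 6 = 24 - 6 = 18)
R = 813463/9 (R = -(-1586787 + 773324)/9 = -⅑*(-813463) = 813463/9 ≈ 90385.)
j = -24942 (j = 18 - 960*(-14 + 4*10) = 18 - 960*(-14 + 40) = 18 - 960*26 = 18 - 24960 = -24942)
j + R = -24942 + 813463/9 = 588985/9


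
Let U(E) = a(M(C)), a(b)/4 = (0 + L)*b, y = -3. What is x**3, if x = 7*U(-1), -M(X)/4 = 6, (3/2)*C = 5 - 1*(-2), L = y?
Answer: 8193540096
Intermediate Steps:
L = -3
C = 14/3 (C = 2*(5 - 1*(-2))/3 = 2*(5 + 2)/3 = (2/3)*7 = 14/3 ≈ 4.6667)
M(X) = -24 (M(X) = -4*6 = -24)
a(b) = -12*b (a(b) = 4*((0 - 3)*b) = 4*(-3*b) = -12*b)
U(E) = 288 (U(E) = -12*(-24) = 288)
x = 2016 (x = 7*288 = 2016)
x**3 = 2016**3 = 8193540096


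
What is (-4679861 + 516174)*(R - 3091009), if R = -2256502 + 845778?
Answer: 18743807169571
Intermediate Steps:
R = -1410724
(-4679861 + 516174)*(R - 3091009) = (-4679861 + 516174)*(-1410724 - 3091009) = -4163687*(-4501733) = 18743807169571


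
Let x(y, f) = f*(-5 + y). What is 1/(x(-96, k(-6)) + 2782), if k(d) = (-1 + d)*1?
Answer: 1/3489 ≈ 0.00028661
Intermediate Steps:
k(d) = -1 + d
1/(x(-96, k(-6)) + 2782) = 1/((-1 - 6)*(-5 - 96) + 2782) = 1/(-7*(-101) + 2782) = 1/(707 + 2782) = 1/3489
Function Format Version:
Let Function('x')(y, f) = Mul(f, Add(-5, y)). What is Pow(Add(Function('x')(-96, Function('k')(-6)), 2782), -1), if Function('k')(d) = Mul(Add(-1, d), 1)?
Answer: Rational(1, 3489) ≈ 0.00028661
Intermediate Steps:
Function('k')(d) = Add(-1, d)
Pow(Add(Function('x')(-96, Function('k')(-6)), 2782), -1) = Pow(Add(Mul(Add(-1, -6), Add(-5, -96)), 2782), -1) = Pow(Add(Mul(-7, -101), 2782), -1) = Pow(Add(707, 2782), -1) = Pow(3489, -1) = Rational(1, 3489)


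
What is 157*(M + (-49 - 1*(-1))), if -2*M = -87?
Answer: -1413/2 ≈ -706.50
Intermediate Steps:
M = 87/2 (M = -1/2*(-87) = 87/2 ≈ 43.500)
157*(M + (-49 - 1*(-1))) = 157*(87/2 + (-49 - 1*(-1))) = 157*(87/2 + (-49 + 1)) = 157*(87/2 - 48) = 157*(-9/2) = -1413/2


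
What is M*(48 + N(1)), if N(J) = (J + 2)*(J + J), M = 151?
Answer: 8154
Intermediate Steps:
N(J) = 2*J*(2 + J) (N(J) = (2 + J)*(2*J) = 2*J*(2 + J))
M*(48 + N(1)) = 151*(48 + 2*1*(2 + 1)) = 151*(48 + 2*1*3) = 151*(48 + 6) = 151*54 = 8154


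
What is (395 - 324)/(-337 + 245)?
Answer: -71/92 ≈ -0.77174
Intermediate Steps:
(395 - 324)/(-337 + 245) = 71/(-92) = 71*(-1/92) = -71/92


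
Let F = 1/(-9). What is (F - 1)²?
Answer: 100/81 ≈ 1.2346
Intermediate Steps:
F = -⅑ ≈ -0.11111
(F - 1)² = (-⅑ - 1)² = (-10/9)² = 100/81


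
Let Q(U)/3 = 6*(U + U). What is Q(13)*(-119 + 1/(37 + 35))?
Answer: -111371/2 ≈ -55686.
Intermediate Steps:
Q(U) = 36*U (Q(U) = 3*(6*(U + U)) = 3*(6*(2*U)) = 3*(12*U) = 36*U)
Q(13)*(-119 + 1/(37 + 35)) = (36*13)*(-119 + 1/(37 + 35)) = 468*(-119 + 1/72) = 468*(-8567/72) = -111371/2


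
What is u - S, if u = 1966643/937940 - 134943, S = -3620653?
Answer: 3269388804043/937940 ≈ 3.4857e+6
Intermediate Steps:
u = -126566470777/937940 (u = 1966643*(1/937940) - 134943 = 1966643/937940 - 134943 = -126566470777/937940 ≈ -1.3494e+5)
u - S = -126566470777/937940 - 1*(-3620653) = -126566470777/937940 + 3620653 = 3269388804043/937940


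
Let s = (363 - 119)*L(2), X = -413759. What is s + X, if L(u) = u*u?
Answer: -412783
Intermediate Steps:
L(u) = u²
s = 976 (s = (363 - 119)*2² = 244*4 = 976)
s + X = 976 - 413759 = -412783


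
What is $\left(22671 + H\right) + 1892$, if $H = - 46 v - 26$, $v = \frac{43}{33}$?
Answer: $\frac{807743}{33} \approx 24477.0$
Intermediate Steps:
$v = \frac{43}{33}$ ($v = 43 \cdot \frac{1}{33} = \frac{43}{33} \approx 1.303$)
$H = - \frac{2836}{33}$ ($H = \left(-46\right) \frac{43}{33} - 26 = - \frac{1978}{33} - 26 = - \frac{2836}{33} \approx -85.939$)
$\left(22671 + H\right) + 1892 = \left(22671 - \frac{2836}{33}\right) + 1892 = \frac{745307}{33} + 1892 = \frac{807743}{33}$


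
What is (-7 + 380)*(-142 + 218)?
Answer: 28348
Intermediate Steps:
(-7 + 380)*(-142 + 218) = 373*76 = 28348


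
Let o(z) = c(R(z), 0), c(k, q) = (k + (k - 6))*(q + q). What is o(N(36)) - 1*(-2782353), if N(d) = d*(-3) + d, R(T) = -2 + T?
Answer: 2782353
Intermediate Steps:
N(d) = -2*d (N(d) = -3*d + d = -2*d)
c(k, q) = 2*q*(-6 + 2*k) (c(k, q) = (k + (-6 + k))*(2*q) = (-6 + 2*k)*(2*q) = 2*q*(-6 + 2*k))
o(z) = 0 (o(z) = 4*0*(-3 + (-2 + z)) = 4*0*(-5 + z) = 0)
o(N(36)) - 1*(-2782353) = 0 - 1*(-2782353) = 0 + 2782353 = 2782353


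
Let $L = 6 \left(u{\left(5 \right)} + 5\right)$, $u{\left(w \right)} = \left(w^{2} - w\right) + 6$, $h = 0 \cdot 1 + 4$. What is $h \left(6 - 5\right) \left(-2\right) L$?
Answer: $-1488$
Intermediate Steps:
$h = 4$ ($h = 0 + 4 = 4$)
$u{\left(w \right)} = 6 + w^{2} - w$
$L = 186$ ($L = 6 \left(\left(6 + 5^{2} - 5\right) + 5\right) = 6 \left(\left(6 + 25 - 5\right) + 5\right) = 6 \left(26 + 5\right) = 6 \cdot 31 = 186$)
$h \left(6 - 5\right) \left(-2\right) L = 4 \left(6 - 5\right) \left(-2\right) 186 = 4 \cdot 1 \left(-2\right) 186 = 4 \left(-2\right) 186 = \left(-8\right) 186 = -1488$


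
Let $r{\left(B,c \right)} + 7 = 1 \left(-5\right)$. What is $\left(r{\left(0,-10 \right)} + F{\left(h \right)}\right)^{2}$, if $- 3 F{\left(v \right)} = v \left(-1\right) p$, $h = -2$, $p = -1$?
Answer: $\frac{1156}{9} \approx 128.44$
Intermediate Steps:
$r{\left(B,c \right)} = -12$ ($r{\left(B,c \right)} = -7 + 1 \left(-5\right) = -7 - 5 = -12$)
$F{\left(v \right)} = - \frac{v}{3}$ ($F{\left(v \right)} = - \frac{v \left(-1\right) \left(-1\right)}{3} = - \frac{- v \left(-1\right)}{3} = - \frac{v}{3}$)
$\left(r{\left(0,-10 \right)} + F{\left(h \right)}\right)^{2} = \left(-12 - - \frac{2}{3}\right)^{2} = \left(-12 + \frac{2}{3}\right)^{2} = \left(- \frac{34}{3}\right)^{2} = \frac{1156}{9}$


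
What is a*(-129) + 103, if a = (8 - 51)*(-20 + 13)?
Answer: -38726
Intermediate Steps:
a = 301 (a = -43*(-7) = 301)
a*(-129) + 103 = 301*(-129) + 103 = -38829 + 103 = -38726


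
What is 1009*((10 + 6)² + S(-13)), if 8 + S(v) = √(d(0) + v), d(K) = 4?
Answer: 250232 + 3027*I ≈ 2.5023e+5 + 3027.0*I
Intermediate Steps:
S(v) = -8 + √(4 + v)
1009*((10 + 6)² + S(-13)) = 1009*((10 + 6)² + (-8 + √(4 - 13))) = 1009*(16² + (-8 + √(-9))) = 1009*(256 + (-8 + 3*I)) = 1009*(248 + 3*I) = 250232 + 3027*I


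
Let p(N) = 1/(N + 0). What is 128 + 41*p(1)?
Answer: 169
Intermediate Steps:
p(N) = 1/N
128 + 41*p(1) = 128 + 41/1 = 128 + 41*1 = 128 + 41 = 169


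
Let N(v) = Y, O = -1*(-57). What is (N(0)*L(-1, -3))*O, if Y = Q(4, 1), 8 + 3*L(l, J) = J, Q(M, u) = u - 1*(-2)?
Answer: -627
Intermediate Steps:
Q(M, u) = 2 + u (Q(M, u) = u + 2 = 2 + u)
L(l, J) = -8/3 + J/3
O = 57
Y = 3 (Y = 2 + 1 = 3)
N(v) = 3
(N(0)*L(-1, -3))*O = (3*(-8/3 + (1/3)*(-3)))*57 = (3*(-8/3 - 1))*57 = (3*(-11/3))*57 = -11*57 = -627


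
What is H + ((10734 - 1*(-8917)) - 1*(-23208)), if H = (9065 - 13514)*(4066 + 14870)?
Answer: -84203405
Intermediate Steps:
H = -84246264 (H = -4449*18936 = -84246264)
H + ((10734 - 1*(-8917)) - 1*(-23208)) = -84246264 + ((10734 - 1*(-8917)) - 1*(-23208)) = -84246264 + ((10734 + 8917) + 23208) = -84246264 + (19651 + 23208) = -84246264 + 42859 = -84203405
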